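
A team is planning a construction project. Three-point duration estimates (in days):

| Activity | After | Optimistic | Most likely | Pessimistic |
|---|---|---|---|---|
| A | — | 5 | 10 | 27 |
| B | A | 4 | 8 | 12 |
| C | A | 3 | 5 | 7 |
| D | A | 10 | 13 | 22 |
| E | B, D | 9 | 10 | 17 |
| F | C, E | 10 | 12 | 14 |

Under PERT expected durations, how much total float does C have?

te_A = (5 + 4·10 + 27)/6 = 72/6 = 12
te_B = (4 + 4·8 + 12)/6 = 48/6 = 8
te_C = (3 + 4·5 + 7)/6 = 30/6 = 5
te_D = (10 + 4·13 + 22)/6 = 84/6 = 14
te_E = (9 + 4·10 + 17)/6 = 66/6 = 11
te_F = (10 + 4·12 + 14)/6 = 72/6 = 12

Forward pass:
ES_A = 0; EF_A = 12
ES_B = 12; EF_B = 12+8 = 20
ES_C = 12; EF_C = 12+5 = 17
ES_D = 12; EF_D = 12+14 = 26
ES_E = max(EF_B=20, EF_D=26) = 26; EF_E = 26+11 = 37
ES_F = max(EF_C=17, EF_E=37) = 37; EF_F = 37+12 = 49
Expected project duration μ = 49 days. Critical path: A → D → E → F.

Backward pass:
LF_F = 49; LS_F = 49−12 = 37
LF_E = LS_F = 37; LS_E = 37−11 = 26
LF_D = LS_E = 26; LS_D = 26−14 = 12
LF_C = LS_F = 37; LS_C = 37−5 = 32
LF_B = LS_E = 26; LS_B = 26−8 = 18
LF_A = min(LS_B=18, LS_C=32, LS_D=12) = 12; LS_A = 12−12 = 0
Slack_C = LS_C − ES_C = 32 − 12 = 20

20 days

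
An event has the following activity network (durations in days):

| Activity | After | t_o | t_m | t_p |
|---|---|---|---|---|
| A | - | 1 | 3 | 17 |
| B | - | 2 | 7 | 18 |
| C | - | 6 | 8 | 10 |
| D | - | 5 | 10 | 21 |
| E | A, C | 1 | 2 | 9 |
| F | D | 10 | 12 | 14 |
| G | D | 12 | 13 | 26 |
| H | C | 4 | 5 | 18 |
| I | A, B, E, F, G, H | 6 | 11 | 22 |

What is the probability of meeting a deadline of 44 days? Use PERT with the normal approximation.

te_A = (1 + 4·3 + 17)/6 = 30/6 = 5; σ²_A = ((17−1)/6)² = 7.111
te_B = (2 + 4·7 + 18)/6 = 48/6 = 8; σ²_B = ((18−2)/6)² = 7.111
te_C = (6 + 4·8 + 10)/6 = 48/6 = 8; σ²_C = ((10−6)/6)² = 0.444
te_D = (5 + 4·10 + 21)/6 = 66/6 = 11; σ²_D = ((21−5)/6)² = 7.111
te_E = (1 + 4·2 + 9)/6 = 18/6 = 3; σ²_E = ((9−1)/6)² = 1.778
te_F = (10 + 4·12 + 14)/6 = 72/6 = 12; σ²_F = ((14−10)/6)² = 0.444
te_G = (12 + 4·13 + 26)/6 = 90/6 = 15; σ²_G = ((26−12)/6)² = 5.444
te_H = (4 + 4·5 + 18)/6 = 42/6 = 7; σ²_H = ((18−4)/6)² = 5.444
te_I = (6 + 4·11 + 22)/6 = 72/6 = 12; σ²_I = ((22−6)/6)² = 7.111

Forward pass:
ES_A = 0; EF_A = 5
ES_B = 0; EF_B = 8
ES_C = 0; EF_C = 8
ES_D = 0; EF_D = 11
ES_E = max(EF_A=5, EF_C=8) = 8; EF_E = 8+3 = 11
ES_F = 11; EF_F = 11+12 = 23
ES_G = 11; EF_G = 11+15 = 26
ES_H = 8; EF_H = 8+7 = 15
ES_I = max(EF_A=5, EF_B=8, EF_E=11, EF_F=23, EF_G=26, EF_H=15) = 26; EF_I = 26+12 = 38
Expected project duration μ = 38 days. Critical path: D → G → I.

Variance along critical path = 7.111 + 5.444 + 7.111 = 19.667; σ = √19.667 = 4.435 days.
Z = (44 − 38) / 4.435 = 1.353
P(T ≤ 44) = Φ(1.353) ≈ 0.912

0.912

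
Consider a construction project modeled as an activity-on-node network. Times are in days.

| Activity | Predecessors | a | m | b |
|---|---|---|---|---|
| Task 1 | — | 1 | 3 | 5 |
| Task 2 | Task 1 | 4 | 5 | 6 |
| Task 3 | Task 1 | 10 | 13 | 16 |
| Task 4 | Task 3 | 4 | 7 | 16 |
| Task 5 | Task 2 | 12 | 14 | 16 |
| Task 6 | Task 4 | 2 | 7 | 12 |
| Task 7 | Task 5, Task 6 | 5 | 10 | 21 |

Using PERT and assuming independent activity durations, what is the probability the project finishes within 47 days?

0.899

te_Task 1 = (1 + 4·3 + 5)/6 = 18/6 = 3; σ²_Task 1 = ((5−1)/6)² = 0.444
te_Task 2 = (4 + 4·5 + 6)/6 = 30/6 = 5; σ²_Task 2 = ((6−4)/6)² = 0.111
te_Task 3 = (10 + 4·13 + 16)/6 = 78/6 = 13; σ²_Task 3 = ((16−10)/6)² = 1.000
te_Task 4 = (4 + 4·7 + 16)/6 = 48/6 = 8; σ²_Task 4 = ((16−4)/6)² = 4.000
te_Task 5 = (12 + 4·14 + 16)/6 = 84/6 = 14; σ²_Task 5 = ((16−12)/6)² = 0.444
te_Task 6 = (2 + 4·7 + 12)/6 = 42/6 = 7; σ²_Task 6 = ((12−2)/6)² = 2.778
te_Task 7 = (5 + 4·10 + 21)/6 = 66/6 = 11; σ²_Task 7 = ((21−5)/6)² = 7.111

Forward pass:
ES_Task 1 = 0; EF_Task 1 = 3
ES_Task 2 = 3; EF_Task 2 = 3+5 = 8
ES_Task 3 = 3; EF_Task 3 = 3+13 = 16
ES_Task 4 = 16; EF_Task 4 = 16+8 = 24
ES_Task 5 = 8; EF_Task 5 = 8+14 = 22
ES_Task 6 = 24; EF_Task 6 = 24+7 = 31
ES_Task 7 = max(EF_Task 5=22, EF_Task 6=31) = 31; EF_Task 7 = 31+11 = 42
Expected project duration μ = 42 days. Critical path: Task 1 → Task 3 → Task 4 → Task 6 → Task 7.

Variance along critical path = 0.444 + 1.000 + 4.000 + 2.778 + 7.111 = 15.333; σ = √15.333 = 3.916 days.
Z = (47 − 42) / 3.916 = 1.277
P(T ≤ 47) = Φ(1.277) ≈ 0.899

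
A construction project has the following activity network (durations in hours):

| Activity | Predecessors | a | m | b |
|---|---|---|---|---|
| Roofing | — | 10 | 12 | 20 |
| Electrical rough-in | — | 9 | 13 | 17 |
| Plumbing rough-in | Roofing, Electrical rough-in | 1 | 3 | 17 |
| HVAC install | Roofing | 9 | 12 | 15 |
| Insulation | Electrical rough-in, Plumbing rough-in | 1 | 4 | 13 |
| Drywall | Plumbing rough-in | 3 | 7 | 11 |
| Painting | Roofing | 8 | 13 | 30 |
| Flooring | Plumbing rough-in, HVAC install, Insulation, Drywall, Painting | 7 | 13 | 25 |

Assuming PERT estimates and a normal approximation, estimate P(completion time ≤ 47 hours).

te_Roofing = (10 + 4·12 + 20)/6 = 78/6 = 13; σ²_Roofing = ((20−10)/6)² = 2.778
te_Electrical rough-in = (9 + 4·13 + 17)/6 = 78/6 = 13; σ²_Electrical rough-in = ((17−9)/6)² = 1.778
te_Plumbing rough-in = (1 + 4·3 + 17)/6 = 30/6 = 5; σ²_Plumbing rough-in = ((17−1)/6)² = 7.111
te_HVAC install = (9 + 4·12 + 15)/6 = 72/6 = 12; σ²_HVAC install = ((15−9)/6)² = 1.000
te_Insulation = (1 + 4·4 + 13)/6 = 30/6 = 5; σ²_Insulation = ((13−1)/6)² = 4.000
te_Drywall = (3 + 4·7 + 11)/6 = 42/6 = 7; σ²_Drywall = ((11−3)/6)² = 1.778
te_Painting = (8 + 4·13 + 30)/6 = 90/6 = 15; σ²_Painting = ((30−8)/6)² = 13.444
te_Flooring = (7 + 4·13 + 25)/6 = 84/6 = 14; σ²_Flooring = ((25−7)/6)² = 9.000

Forward pass:
ES_Roofing = 0; EF_Roofing = 13
ES_Electrical rough-in = 0; EF_Electrical rough-in = 13
ES_Plumbing rough-in = max(EF_Roofing=13, EF_Electrical rough-in=13) = 13; EF_Plumbing rough-in = 13+5 = 18
ES_HVAC install = 13; EF_HVAC install = 13+12 = 25
ES_Insulation = max(EF_Electrical rough-in=13, EF_Plumbing rough-in=18) = 18; EF_Insulation = 18+5 = 23
ES_Drywall = 18; EF_Drywall = 18+7 = 25
ES_Painting = 13; EF_Painting = 13+15 = 28
ES_Flooring = max(EF_Plumbing rough-in=18, EF_HVAC install=25, EF_Insulation=23, EF_Drywall=25, EF_Painting=28) = 28; EF_Flooring = 28+14 = 42
Expected project duration μ = 42 hours. Critical path: Roofing → Painting → Flooring.

Variance along critical path = 2.778 + 13.444 + 9.000 = 25.222; σ = √25.222 = 5.022 hours.
Z = (47 − 42) / 5.022 = 0.996
P(T ≤ 47) = Φ(0.996) ≈ 0.840

0.840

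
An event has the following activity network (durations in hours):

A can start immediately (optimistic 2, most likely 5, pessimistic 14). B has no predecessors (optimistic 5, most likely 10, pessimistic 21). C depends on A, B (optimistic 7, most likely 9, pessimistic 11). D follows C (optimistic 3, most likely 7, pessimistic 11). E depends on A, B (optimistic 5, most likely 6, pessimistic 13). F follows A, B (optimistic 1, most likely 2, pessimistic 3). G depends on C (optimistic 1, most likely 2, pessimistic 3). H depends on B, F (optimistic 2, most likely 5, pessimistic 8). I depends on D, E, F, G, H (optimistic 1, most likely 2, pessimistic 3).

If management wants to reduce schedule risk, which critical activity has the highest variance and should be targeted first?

B

te_A = (2 + 4·5 + 14)/6 = 36/6 = 6; σ²_A = ((14−2)/6)² = 4.000
te_B = (5 + 4·10 + 21)/6 = 66/6 = 11; σ²_B = ((21−5)/6)² = 7.111
te_C = (7 + 4·9 + 11)/6 = 54/6 = 9; σ²_C = ((11−7)/6)² = 0.444
te_D = (3 + 4·7 + 11)/6 = 42/6 = 7; σ²_D = ((11−3)/6)² = 1.778
te_E = (5 + 4·6 + 13)/6 = 42/6 = 7; σ²_E = ((13−5)/6)² = 1.778
te_F = (1 + 4·2 + 3)/6 = 12/6 = 2; σ²_F = ((3−1)/6)² = 0.111
te_G = (1 + 4·2 + 3)/6 = 12/6 = 2; σ²_G = ((3−1)/6)² = 0.111
te_H = (2 + 4·5 + 8)/6 = 30/6 = 5; σ²_H = ((8−2)/6)² = 1.000
te_I = (1 + 4·2 + 3)/6 = 12/6 = 2; σ²_I = ((3−1)/6)² = 0.111

Forward pass:
ES_A = 0; EF_A = 6
ES_B = 0; EF_B = 11
ES_C = max(EF_A=6, EF_B=11) = 11; EF_C = 11+9 = 20
ES_D = 20; EF_D = 20+7 = 27
ES_E = max(EF_A=6, EF_B=11) = 11; EF_E = 11+7 = 18
ES_F = max(EF_A=6, EF_B=11) = 11; EF_F = 11+2 = 13
ES_G = 20; EF_G = 20+2 = 22
ES_H = max(EF_B=11, EF_F=13) = 13; EF_H = 13+5 = 18
ES_I = max(EF_D=27, EF_E=18, EF_F=13, EF_G=22, EF_H=18) = 27; EF_I = 27+2 = 29
Expected project duration μ = 29 hours. Critical path: B → C → D → I.

Variances on critical path: σ²_B=7.111, σ²_C=0.444, σ²_D=1.778, σ²_I=0.111.
Largest is σ²_B = 7.111.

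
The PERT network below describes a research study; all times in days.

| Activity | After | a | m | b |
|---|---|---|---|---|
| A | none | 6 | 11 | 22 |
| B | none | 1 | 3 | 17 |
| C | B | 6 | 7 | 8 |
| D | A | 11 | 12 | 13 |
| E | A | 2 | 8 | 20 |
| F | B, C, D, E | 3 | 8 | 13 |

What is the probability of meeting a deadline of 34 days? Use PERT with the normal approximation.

0.736

te_A = (6 + 4·11 + 22)/6 = 72/6 = 12; σ²_A = ((22−6)/6)² = 7.111
te_B = (1 + 4·3 + 17)/6 = 30/6 = 5; σ²_B = ((17−1)/6)² = 7.111
te_C = (6 + 4·7 + 8)/6 = 42/6 = 7; σ²_C = ((8−6)/6)² = 0.111
te_D = (11 + 4·12 + 13)/6 = 72/6 = 12; σ²_D = ((13−11)/6)² = 0.111
te_E = (2 + 4·8 + 20)/6 = 54/6 = 9; σ²_E = ((20−2)/6)² = 9.000
te_F = (3 + 4·8 + 13)/6 = 48/6 = 8; σ²_F = ((13−3)/6)² = 2.778

Forward pass:
ES_A = 0; EF_A = 12
ES_B = 0; EF_B = 5
ES_C = 5; EF_C = 5+7 = 12
ES_D = 12; EF_D = 12+12 = 24
ES_E = 12; EF_E = 12+9 = 21
ES_F = max(EF_B=5, EF_C=12, EF_D=24, EF_E=21) = 24; EF_F = 24+8 = 32
Expected project duration μ = 32 days. Critical path: A → D → F.

Variance along critical path = 7.111 + 0.111 + 2.778 = 10.000; σ = √10.000 = 3.162 days.
Z = (34 − 32) / 3.162 = 0.632
P(T ≤ 34) = Φ(0.632) ≈ 0.736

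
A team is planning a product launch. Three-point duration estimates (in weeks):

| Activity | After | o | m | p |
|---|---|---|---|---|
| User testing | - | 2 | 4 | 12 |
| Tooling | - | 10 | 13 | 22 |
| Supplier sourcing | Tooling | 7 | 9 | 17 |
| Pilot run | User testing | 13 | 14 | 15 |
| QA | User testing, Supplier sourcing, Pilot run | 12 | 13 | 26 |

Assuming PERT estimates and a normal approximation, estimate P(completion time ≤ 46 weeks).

te_User testing = (2 + 4·4 + 12)/6 = 30/6 = 5; σ²_User testing = ((12−2)/6)² = 2.778
te_Tooling = (10 + 4·13 + 22)/6 = 84/6 = 14; σ²_Tooling = ((22−10)/6)² = 4.000
te_Supplier sourcing = (7 + 4·9 + 17)/6 = 60/6 = 10; σ²_Supplier sourcing = ((17−7)/6)² = 2.778
te_Pilot run = (13 + 4·14 + 15)/6 = 84/6 = 14; σ²_Pilot run = ((15−13)/6)² = 0.111
te_QA = (12 + 4·13 + 26)/6 = 90/6 = 15; σ²_QA = ((26−12)/6)² = 5.444

Forward pass:
ES_User testing = 0; EF_User testing = 5
ES_Tooling = 0; EF_Tooling = 14
ES_Supplier sourcing = 14; EF_Supplier sourcing = 14+10 = 24
ES_Pilot run = 5; EF_Pilot run = 5+14 = 19
ES_QA = max(EF_User testing=5, EF_Supplier sourcing=24, EF_Pilot run=19) = 24; EF_QA = 24+15 = 39
Expected project duration μ = 39 weeks. Critical path: Tooling → Supplier sourcing → QA.

Variance along critical path = 4.000 + 2.778 + 5.444 = 12.222; σ = √12.222 = 3.496 weeks.
Z = (46 − 39) / 3.496 = 2.002
P(T ≤ 46) = Φ(2.002) ≈ 0.977

0.977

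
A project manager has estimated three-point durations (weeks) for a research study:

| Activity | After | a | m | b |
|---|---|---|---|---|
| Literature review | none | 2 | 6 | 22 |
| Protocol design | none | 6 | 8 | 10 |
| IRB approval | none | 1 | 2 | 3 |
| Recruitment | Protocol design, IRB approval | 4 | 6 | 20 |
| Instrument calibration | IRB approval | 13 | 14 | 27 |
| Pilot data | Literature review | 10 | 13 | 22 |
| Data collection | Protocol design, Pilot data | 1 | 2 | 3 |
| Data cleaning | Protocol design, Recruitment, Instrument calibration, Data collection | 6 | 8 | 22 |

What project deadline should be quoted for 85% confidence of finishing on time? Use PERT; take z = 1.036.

te_Literature review = (2 + 4·6 + 22)/6 = 48/6 = 8; σ²_Literature review = ((22−2)/6)² = 11.111
te_Protocol design = (6 + 4·8 + 10)/6 = 48/6 = 8; σ²_Protocol design = ((10−6)/6)² = 0.444
te_IRB approval = (1 + 4·2 + 3)/6 = 12/6 = 2; σ²_IRB approval = ((3−1)/6)² = 0.111
te_Recruitment = (4 + 4·6 + 20)/6 = 48/6 = 8; σ²_Recruitment = ((20−4)/6)² = 7.111
te_Instrument calibration = (13 + 4·14 + 27)/6 = 96/6 = 16; σ²_Instrument calibration = ((27−13)/6)² = 5.444
te_Pilot data = (10 + 4·13 + 22)/6 = 84/6 = 14; σ²_Pilot data = ((22−10)/6)² = 4.000
te_Data collection = (1 + 4·2 + 3)/6 = 12/6 = 2; σ²_Data collection = ((3−1)/6)² = 0.111
te_Data cleaning = (6 + 4·8 + 22)/6 = 60/6 = 10; σ²_Data cleaning = ((22−6)/6)² = 7.111

Forward pass:
ES_Literature review = 0; EF_Literature review = 8
ES_Protocol design = 0; EF_Protocol design = 8
ES_IRB approval = 0; EF_IRB approval = 2
ES_Recruitment = max(EF_Protocol design=8, EF_IRB approval=2) = 8; EF_Recruitment = 8+8 = 16
ES_Instrument calibration = 2; EF_Instrument calibration = 2+16 = 18
ES_Pilot data = 8; EF_Pilot data = 8+14 = 22
ES_Data collection = max(EF_Protocol design=8, EF_Pilot data=22) = 22; EF_Data collection = 22+2 = 24
ES_Data cleaning = max(EF_Protocol design=8, EF_Recruitment=16, EF_Instrument calibration=18, EF_Data collection=24) = 24; EF_Data cleaning = 24+10 = 34
Expected project duration μ = 34 weeks. Critical path: Literature review → Pilot data → Data collection → Data cleaning.

Variance along critical path = 11.111 + 4.000 + 0.111 + 7.111 = 22.333; σ = 4.726 weeks.
D = μ + z·σ = 34 + 1.036·4.726 = 38.9 weeks

38.9 weeks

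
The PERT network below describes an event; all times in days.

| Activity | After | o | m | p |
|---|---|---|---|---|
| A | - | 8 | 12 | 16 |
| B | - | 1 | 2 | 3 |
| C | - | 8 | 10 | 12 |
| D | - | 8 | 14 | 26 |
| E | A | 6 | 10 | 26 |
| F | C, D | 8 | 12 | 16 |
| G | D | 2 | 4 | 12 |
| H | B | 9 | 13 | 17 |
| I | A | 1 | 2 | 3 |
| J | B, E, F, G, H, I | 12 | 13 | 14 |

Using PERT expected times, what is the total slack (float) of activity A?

3 days

te_A = (8 + 4·12 + 16)/6 = 72/6 = 12
te_B = (1 + 4·2 + 3)/6 = 12/6 = 2
te_C = (8 + 4·10 + 12)/6 = 60/6 = 10
te_D = (8 + 4·14 + 26)/6 = 90/6 = 15
te_E = (6 + 4·10 + 26)/6 = 72/6 = 12
te_F = (8 + 4·12 + 16)/6 = 72/6 = 12
te_G = (2 + 4·4 + 12)/6 = 30/6 = 5
te_H = (9 + 4·13 + 17)/6 = 78/6 = 13
te_I = (1 + 4·2 + 3)/6 = 12/6 = 2
te_J = (12 + 4·13 + 14)/6 = 78/6 = 13

Forward pass:
ES_A = 0; EF_A = 12
ES_B = 0; EF_B = 2
ES_C = 0; EF_C = 10
ES_D = 0; EF_D = 15
ES_E = 12; EF_E = 12+12 = 24
ES_F = max(EF_C=10, EF_D=15) = 15; EF_F = 15+12 = 27
ES_G = 15; EF_G = 15+5 = 20
ES_H = 2; EF_H = 2+13 = 15
ES_I = 12; EF_I = 12+2 = 14
ES_J = max(EF_B=2, EF_E=24, EF_F=27, EF_G=20, EF_H=15, EF_I=14) = 27; EF_J = 27+13 = 40
Expected project duration μ = 40 days. Critical path: D → F → J.

Backward pass:
LF_J = 40; LS_J = 40−13 = 27
LF_I = LS_J = 27; LS_I = 27−2 = 25
LF_H = LS_J = 27; LS_H = 27−13 = 14
LF_G = LS_J = 27; LS_G = 27−5 = 22
LF_F = LS_J = 27; LS_F = 27−12 = 15
LF_E = LS_J = 27; LS_E = 27−12 = 15
LF_D = min(LS_F=15, LS_G=22) = 15; LS_D = 15−15 = 0
LF_C = LS_F = 15; LS_C = 15−10 = 5
LF_B = min(LS_H=14, LS_J=27) = 14; LS_B = 14−2 = 12
LF_A = min(LS_E=15, LS_I=25) = 15; LS_A = 15−12 = 3
Slack_A = LS_A − ES_A = 3 − 0 = 3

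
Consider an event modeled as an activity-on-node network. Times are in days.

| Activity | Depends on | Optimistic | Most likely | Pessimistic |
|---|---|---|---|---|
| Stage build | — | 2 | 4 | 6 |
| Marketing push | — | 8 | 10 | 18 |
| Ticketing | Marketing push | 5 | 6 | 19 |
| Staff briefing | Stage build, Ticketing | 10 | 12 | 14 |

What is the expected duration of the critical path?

31 days

te_Stage build = (2 + 4·4 + 6)/6 = 24/6 = 4
te_Marketing push = (8 + 4·10 + 18)/6 = 66/6 = 11
te_Ticketing = (5 + 4·6 + 19)/6 = 48/6 = 8
te_Staff briefing = (10 + 4·12 + 14)/6 = 72/6 = 12

Forward pass:
ES_Stage build = 0; EF_Stage build = 4
ES_Marketing push = 0; EF_Marketing push = 11
ES_Ticketing = 11; EF_Ticketing = 11+8 = 19
ES_Staff briefing = max(EF_Stage build=4, EF_Ticketing=19) = 19; EF_Staff briefing = 19+12 = 31
Expected project duration μ = 31 days. Critical path: Marketing push → Ticketing → Staff briefing.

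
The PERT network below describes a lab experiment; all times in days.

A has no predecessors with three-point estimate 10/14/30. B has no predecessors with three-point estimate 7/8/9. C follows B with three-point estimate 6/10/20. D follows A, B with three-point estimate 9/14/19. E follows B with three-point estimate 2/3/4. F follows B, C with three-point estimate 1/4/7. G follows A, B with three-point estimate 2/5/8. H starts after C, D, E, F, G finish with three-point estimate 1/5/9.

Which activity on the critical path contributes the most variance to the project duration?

te_A = (10 + 4·14 + 30)/6 = 96/6 = 16; σ²_A = ((30−10)/6)² = 11.111
te_B = (7 + 4·8 + 9)/6 = 48/6 = 8; σ²_B = ((9−7)/6)² = 0.111
te_C = (6 + 4·10 + 20)/6 = 66/6 = 11; σ²_C = ((20−6)/6)² = 5.444
te_D = (9 + 4·14 + 19)/6 = 84/6 = 14; σ²_D = ((19−9)/6)² = 2.778
te_E = (2 + 4·3 + 4)/6 = 18/6 = 3; σ²_E = ((4−2)/6)² = 0.111
te_F = (1 + 4·4 + 7)/6 = 24/6 = 4; σ²_F = ((7−1)/6)² = 1.000
te_G = (2 + 4·5 + 8)/6 = 30/6 = 5; σ²_G = ((8−2)/6)² = 1.000
te_H = (1 + 4·5 + 9)/6 = 30/6 = 5; σ²_H = ((9−1)/6)² = 1.778

Forward pass:
ES_A = 0; EF_A = 16
ES_B = 0; EF_B = 8
ES_C = 8; EF_C = 8+11 = 19
ES_D = max(EF_A=16, EF_B=8) = 16; EF_D = 16+14 = 30
ES_E = 8; EF_E = 8+3 = 11
ES_F = max(EF_B=8, EF_C=19) = 19; EF_F = 19+4 = 23
ES_G = max(EF_A=16, EF_B=8) = 16; EF_G = 16+5 = 21
ES_H = max(EF_C=19, EF_D=30, EF_E=11, EF_F=23, EF_G=21) = 30; EF_H = 30+5 = 35
Expected project duration μ = 35 days. Critical path: A → D → H.

Variances on critical path: σ²_A=11.111, σ²_D=2.778, σ²_H=1.778.
Largest is σ²_A = 11.111.

A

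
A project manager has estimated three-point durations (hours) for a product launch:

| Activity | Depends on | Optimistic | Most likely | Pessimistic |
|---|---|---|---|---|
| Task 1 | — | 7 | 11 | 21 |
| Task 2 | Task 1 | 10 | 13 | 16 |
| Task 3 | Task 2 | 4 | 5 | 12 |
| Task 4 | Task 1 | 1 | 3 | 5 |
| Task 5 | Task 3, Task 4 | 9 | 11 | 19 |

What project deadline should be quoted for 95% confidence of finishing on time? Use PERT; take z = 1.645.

te_Task 1 = (7 + 4·11 + 21)/6 = 72/6 = 12; σ²_Task 1 = ((21−7)/6)² = 5.444
te_Task 2 = (10 + 4·13 + 16)/6 = 78/6 = 13; σ²_Task 2 = ((16−10)/6)² = 1.000
te_Task 3 = (4 + 4·5 + 12)/6 = 36/6 = 6; σ²_Task 3 = ((12−4)/6)² = 1.778
te_Task 4 = (1 + 4·3 + 5)/6 = 18/6 = 3; σ²_Task 4 = ((5−1)/6)² = 0.444
te_Task 5 = (9 + 4·11 + 19)/6 = 72/6 = 12; σ²_Task 5 = ((19−9)/6)² = 2.778

Forward pass:
ES_Task 1 = 0; EF_Task 1 = 12
ES_Task 2 = 12; EF_Task 2 = 12+13 = 25
ES_Task 3 = 25; EF_Task 3 = 25+6 = 31
ES_Task 4 = 12; EF_Task 4 = 12+3 = 15
ES_Task 5 = max(EF_Task 3=31, EF_Task 4=15) = 31; EF_Task 5 = 31+12 = 43
Expected project duration μ = 43 hours. Critical path: Task 1 → Task 2 → Task 3 → Task 5.

Variance along critical path = 5.444 + 1.000 + 1.778 + 2.778 = 11.000; σ = 3.317 hours.
D = μ + z·σ = 43 + 1.645·3.317 = 48.5 hours

48.5 hours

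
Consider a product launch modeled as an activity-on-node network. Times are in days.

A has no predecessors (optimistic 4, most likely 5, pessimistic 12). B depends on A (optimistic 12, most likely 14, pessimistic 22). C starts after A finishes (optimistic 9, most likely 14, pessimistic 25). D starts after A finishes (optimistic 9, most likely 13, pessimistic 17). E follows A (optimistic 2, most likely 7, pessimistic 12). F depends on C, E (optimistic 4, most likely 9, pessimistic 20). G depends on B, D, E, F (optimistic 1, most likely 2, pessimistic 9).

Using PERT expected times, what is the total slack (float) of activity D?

te_A = (4 + 4·5 + 12)/6 = 36/6 = 6
te_B = (12 + 4·14 + 22)/6 = 90/6 = 15
te_C = (9 + 4·14 + 25)/6 = 90/6 = 15
te_D = (9 + 4·13 + 17)/6 = 78/6 = 13
te_E = (2 + 4·7 + 12)/6 = 42/6 = 7
te_F = (4 + 4·9 + 20)/6 = 60/6 = 10
te_G = (1 + 4·2 + 9)/6 = 18/6 = 3

Forward pass:
ES_A = 0; EF_A = 6
ES_B = 6; EF_B = 6+15 = 21
ES_C = 6; EF_C = 6+15 = 21
ES_D = 6; EF_D = 6+13 = 19
ES_E = 6; EF_E = 6+7 = 13
ES_F = max(EF_C=21, EF_E=13) = 21; EF_F = 21+10 = 31
ES_G = max(EF_B=21, EF_D=19, EF_E=13, EF_F=31) = 31; EF_G = 31+3 = 34
Expected project duration μ = 34 days. Critical path: A → C → F → G.

Backward pass:
LF_G = 34; LS_G = 34−3 = 31
LF_F = LS_G = 31; LS_F = 31−10 = 21
LF_E = min(LS_F=21, LS_G=31) = 21; LS_E = 21−7 = 14
LF_D = LS_G = 31; LS_D = 31−13 = 18
LF_C = LS_F = 21; LS_C = 21−15 = 6
LF_B = LS_G = 31; LS_B = 31−15 = 16
LF_A = min(LS_B=16, LS_C=6, LS_D=18, LS_E=14) = 6; LS_A = 6−6 = 0
Slack_D = LS_D − ES_D = 18 − 6 = 12

12 days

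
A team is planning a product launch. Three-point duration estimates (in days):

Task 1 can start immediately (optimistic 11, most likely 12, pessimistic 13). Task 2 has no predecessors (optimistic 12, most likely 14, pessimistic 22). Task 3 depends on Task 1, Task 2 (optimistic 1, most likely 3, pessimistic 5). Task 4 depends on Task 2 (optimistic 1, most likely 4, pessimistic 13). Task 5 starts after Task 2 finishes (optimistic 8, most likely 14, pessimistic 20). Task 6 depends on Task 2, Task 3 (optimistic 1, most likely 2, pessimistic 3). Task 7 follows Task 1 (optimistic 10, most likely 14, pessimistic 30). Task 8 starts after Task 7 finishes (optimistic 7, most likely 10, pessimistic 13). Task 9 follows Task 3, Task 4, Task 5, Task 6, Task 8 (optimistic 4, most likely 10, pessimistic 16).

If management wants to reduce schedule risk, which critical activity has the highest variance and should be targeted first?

te_Task 1 = (11 + 4·12 + 13)/6 = 72/6 = 12; σ²_Task 1 = ((13−11)/6)² = 0.111
te_Task 2 = (12 + 4·14 + 22)/6 = 90/6 = 15; σ²_Task 2 = ((22−12)/6)² = 2.778
te_Task 3 = (1 + 4·3 + 5)/6 = 18/6 = 3; σ²_Task 3 = ((5−1)/6)² = 0.444
te_Task 4 = (1 + 4·4 + 13)/6 = 30/6 = 5; σ²_Task 4 = ((13−1)/6)² = 4.000
te_Task 5 = (8 + 4·14 + 20)/6 = 84/6 = 14; σ²_Task 5 = ((20−8)/6)² = 4.000
te_Task 6 = (1 + 4·2 + 3)/6 = 12/6 = 2; σ²_Task 6 = ((3−1)/6)² = 0.111
te_Task 7 = (10 + 4·14 + 30)/6 = 96/6 = 16; σ²_Task 7 = ((30−10)/6)² = 11.111
te_Task 8 = (7 + 4·10 + 13)/6 = 60/6 = 10; σ²_Task 8 = ((13−7)/6)² = 1.000
te_Task 9 = (4 + 4·10 + 16)/6 = 60/6 = 10; σ²_Task 9 = ((16−4)/6)² = 4.000

Forward pass:
ES_Task 1 = 0; EF_Task 1 = 12
ES_Task 2 = 0; EF_Task 2 = 15
ES_Task 3 = max(EF_Task 1=12, EF_Task 2=15) = 15; EF_Task 3 = 15+3 = 18
ES_Task 4 = 15; EF_Task 4 = 15+5 = 20
ES_Task 5 = 15; EF_Task 5 = 15+14 = 29
ES_Task 6 = max(EF_Task 2=15, EF_Task 3=18) = 18; EF_Task 6 = 18+2 = 20
ES_Task 7 = 12; EF_Task 7 = 12+16 = 28
ES_Task 8 = 28; EF_Task 8 = 28+10 = 38
ES_Task 9 = max(EF_Task 3=18, EF_Task 4=20, EF_Task 5=29, EF_Task 6=20, EF_Task 8=38) = 38; EF_Task 9 = 38+10 = 48
Expected project duration μ = 48 days. Critical path: Task 1 → Task 7 → Task 8 → Task 9.

Variances on critical path: σ²_Task 1=0.111, σ²_Task 7=11.111, σ²_Task 8=1.000, σ²_Task 9=4.000.
Largest is σ²_Task 7 = 11.111.

Task 7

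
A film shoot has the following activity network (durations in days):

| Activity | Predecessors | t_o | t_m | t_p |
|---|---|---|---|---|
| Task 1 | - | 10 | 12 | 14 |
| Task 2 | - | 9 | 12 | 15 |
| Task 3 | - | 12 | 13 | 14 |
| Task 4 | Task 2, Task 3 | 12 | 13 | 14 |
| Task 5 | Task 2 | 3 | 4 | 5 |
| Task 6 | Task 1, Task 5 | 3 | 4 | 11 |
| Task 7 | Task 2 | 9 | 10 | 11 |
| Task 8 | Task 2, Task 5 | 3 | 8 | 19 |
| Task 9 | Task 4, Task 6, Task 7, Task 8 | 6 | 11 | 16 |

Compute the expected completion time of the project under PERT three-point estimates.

37 days

te_Task 1 = (10 + 4·12 + 14)/6 = 72/6 = 12
te_Task 2 = (9 + 4·12 + 15)/6 = 72/6 = 12
te_Task 3 = (12 + 4·13 + 14)/6 = 78/6 = 13
te_Task 4 = (12 + 4·13 + 14)/6 = 78/6 = 13
te_Task 5 = (3 + 4·4 + 5)/6 = 24/6 = 4
te_Task 6 = (3 + 4·4 + 11)/6 = 30/6 = 5
te_Task 7 = (9 + 4·10 + 11)/6 = 60/6 = 10
te_Task 8 = (3 + 4·8 + 19)/6 = 54/6 = 9
te_Task 9 = (6 + 4·11 + 16)/6 = 66/6 = 11

Forward pass:
ES_Task 1 = 0; EF_Task 1 = 12
ES_Task 2 = 0; EF_Task 2 = 12
ES_Task 3 = 0; EF_Task 3 = 13
ES_Task 4 = max(EF_Task 2=12, EF_Task 3=13) = 13; EF_Task 4 = 13+13 = 26
ES_Task 5 = 12; EF_Task 5 = 12+4 = 16
ES_Task 6 = max(EF_Task 1=12, EF_Task 5=16) = 16; EF_Task 6 = 16+5 = 21
ES_Task 7 = 12; EF_Task 7 = 12+10 = 22
ES_Task 8 = max(EF_Task 2=12, EF_Task 5=16) = 16; EF_Task 8 = 16+9 = 25
ES_Task 9 = max(EF_Task 4=26, EF_Task 6=21, EF_Task 7=22, EF_Task 8=25) = 26; EF_Task 9 = 26+11 = 37
Expected project duration μ = 37 days. Critical path: Task 3 → Task 4 → Task 9.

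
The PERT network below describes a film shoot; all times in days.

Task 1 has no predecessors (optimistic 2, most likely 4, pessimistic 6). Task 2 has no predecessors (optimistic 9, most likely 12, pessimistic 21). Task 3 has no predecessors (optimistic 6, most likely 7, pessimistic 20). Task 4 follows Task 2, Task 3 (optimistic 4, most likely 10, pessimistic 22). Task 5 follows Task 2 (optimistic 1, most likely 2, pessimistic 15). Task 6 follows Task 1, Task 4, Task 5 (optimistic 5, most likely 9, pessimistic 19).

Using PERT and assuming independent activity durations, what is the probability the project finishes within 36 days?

te_Task 1 = (2 + 4·4 + 6)/6 = 24/6 = 4; σ²_Task 1 = ((6−2)/6)² = 0.444
te_Task 2 = (9 + 4·12 + 21)/6 = 78/6 = 13; σ²_Task 2 = ((21−9)/6)² = 4.000
te_Task 3 = (6 + 4·7 + 20)/6 = 54/6 = 9; σ²_Task 3 = ((20−6)/6)² = 5.444
te_Task 4 = (4 + 4·10 + 22)/6 = 66/6 = 11; σ²_Task 4 = ((22−4)/6)² = 9.000
te_Task 5 = (1 + 4·2 + 15)/6 = 24/6 = 4; σ²_Task 5 = ((15−1)/6)² = 5.444
te_Task 6 = (5 + 4·9 + 19)/6 = 60/6 = 10; σ²_Task 6 = ((19−5)/6)² = 5.444

Forward pass:
ES_Task 1 = 0; EF_Task 1 = 4
ES_Task 2 = 0; EF_Task 2 = 13
ES_Task 3 = 0; EF_Task 3 = 9
ES_Task 4 = max(EF_Task 2=13, EF_Task 3=9) = 13; EF_Task 4 = 13+11 = 24
ES_Task 5 = 13; EF_Task 5 = 13+4 = 17
ES_Task 6 = max(EF_Task 1=4, EF_Task 4=24, EF_Task 5=17) = 24; EF_Task 6 = 24+10 = 34
Expected project duration μ = 34 days. Critical path: Task 2 → Task 4 → Task 6.

Variance along critical path = 4.000 + 9.000 + 5.444 = 18.444; σ = √18.444 = 4.295 days.
Z = (36 − 34) / 4.295 = 0.466
P(T ≤ 36) = Φ(0.466) ≈ 0.679

0.679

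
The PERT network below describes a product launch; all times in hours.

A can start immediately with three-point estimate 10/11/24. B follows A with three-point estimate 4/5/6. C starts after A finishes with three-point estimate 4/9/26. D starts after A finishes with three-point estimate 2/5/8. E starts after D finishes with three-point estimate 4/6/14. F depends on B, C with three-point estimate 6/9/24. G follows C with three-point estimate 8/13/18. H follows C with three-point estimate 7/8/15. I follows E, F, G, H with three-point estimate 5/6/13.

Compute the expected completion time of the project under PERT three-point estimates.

te_A = (10 + 4·11 + 24)/6 = 78/6 = 13
te_B = (4 + 4·5 + 6)/6 = 30/6 = 5
te_C = (4 + 4·9 + 26)/6 = 66/6 = 11
te_D = (2 + 4·5 + 8)/6 = 30/6 = 5
te_E = (4 + 4·6 + 14)/6 = 42/6 = 7
te_F = (6 + 4·9 + 24)/6 = 66/6 = 11
te_G = (8 + 4·13 + 18)/6 = 78/6 = 13
te_H = (7 + 4·8 + 15)/6 = 54/6 = 9
te_I = (5 + 4·6 + 13)/6 = 42/6 = 7

Forward pass:
ES_A = 0; EF_A = 13
ES_B = 13; EF_B = 13+5 = 18
ES_C = 13; EF_C = 13+11 = 24
ES_D = 13; EF_D = 13+5 = 18
ES_E = 18; EF_E = 18+7 = 25
ES_F = max(EF_B=18, EF_C=24) = 24; EF_F = 24+11 = 35
ES_G = 24; EF_G = 24+13 = 37
ES_H = 24; EF_H = 24+9 = 33
ES_I = max(EF_E=25, EF_F=35, EF_G=37, EF_H=33) = 37; EF_I = 37+7 = 44
Expected project duration μ = 44 hours. Critical path: A → C → G → I.

44 hours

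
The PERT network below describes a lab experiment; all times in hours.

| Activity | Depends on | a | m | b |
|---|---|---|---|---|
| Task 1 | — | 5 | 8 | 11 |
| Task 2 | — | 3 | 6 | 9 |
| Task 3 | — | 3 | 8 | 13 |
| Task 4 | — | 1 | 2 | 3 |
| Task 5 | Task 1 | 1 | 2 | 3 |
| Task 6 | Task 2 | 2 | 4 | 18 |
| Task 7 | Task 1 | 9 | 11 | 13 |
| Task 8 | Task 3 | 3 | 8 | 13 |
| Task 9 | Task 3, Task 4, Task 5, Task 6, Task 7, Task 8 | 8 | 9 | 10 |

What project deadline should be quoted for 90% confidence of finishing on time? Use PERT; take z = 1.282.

te_Task 1 = (5 + 4·8 + 11)/6 = 48/6 = 8; σ²_Task 1 = ((11−5)/6)² = 1.000
te_Task 2 = (3 + 4·6 + 9)/6 = 36/6 = 6; σ²_Task 2 = ((9−3)/6)² = 1.000
te_Task 3 = (3 + 4·8 + 13)/6 = 48/6 = 8; σ²_Task 3 = ((13−3)/6)² = 2.778
te_Task 4 = (1 + 4·2 + 3)/6 = 12/6 = 2; σ²_Task 4 = ((3−1)/6)² = 0.111
te_Task 5 = (1 + 4·2 + 3)/6 = 12/6 = 2; σ²_Task 5 = ((3−1)/6)² = 0.111
te_Task 6 = (2 + 4·4 + 18)/6 = 36/6 = 6; σ²_Task 6 = ((18−2)/6)² = 7.111
te_Task 7 = (9 + 4·11 + 13)/6 = 66/6 = 11; σ²_Task 7 = ((13−9)/6)² = 0.444
te_Task 8 = (3 + 4·8 + 13)/6 = 48/6 = 8; σ²_Task 8 = ((13−3)/6)² = 2.778
te_Task 9 = (8 + 4·9 + 10)/6 = 54/6 = 9; σ²_Task 9 = ((10−8)/6)² = 0.111

Forward pass:
ES_Task 1 = 0; EF_Task 1 = 8
ES_Task 2 = 0; EF_Task 2 = 6
ES_Task 3 = 0; EF_Task 3 = 8
ES_Task 4 = 0; EF_Task 4 = 2
ES_Task 5 = 8; EF_Task 5 = 8+2 = 10
ES_Task 6 = 6; EF_Task 6 = 6+6 = 12
ES_Task 7 = 8; EF_Task 7 = 8+11 = 19
ES_Task 8 = 8; EF_Task 8 = 8+8 = 16
ES_Task 9 = max(EF_Task 3=8, EF_Task 4=2, EF_Task 5=10, EF_Task 6=12, EF_Task 7=19, EF_Task 8=16) = 19; EF_Task 9 = 19+9 = 28
Expected project duration μ = 28 hours. Critical path: Task 1 → Task 7 → Task 9.

Variance along critical path = 1.000 + 0.444 + 0.111 = 1.556; σ = 1.247 hours.
D = μ + z·σ = 28 + 1.282·1.247 = 29.6 hours

29.6 hours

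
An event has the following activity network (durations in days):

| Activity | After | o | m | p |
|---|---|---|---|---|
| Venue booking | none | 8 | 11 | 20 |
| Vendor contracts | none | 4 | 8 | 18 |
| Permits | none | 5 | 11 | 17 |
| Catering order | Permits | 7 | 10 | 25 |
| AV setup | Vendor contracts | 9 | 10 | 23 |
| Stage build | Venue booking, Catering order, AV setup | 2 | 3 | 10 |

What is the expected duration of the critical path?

27 days

te_Venue booking = (8 + 4·11 + 20)/6 = 72/6 = 12
te_Vendor contracts = (4 + 4·8 + 18)/6 = 54/6 = 9
te_Permits = (5 + 4·11 + 17)/6 = 66/6 = 11
te_Catering order = (7 + 4·10 + 25)/6 = 72/6 = 12
te_AV setup = (9 + 4·10 + 23)/6 = 72/6 = 12
te_Stage build = (2 + 4·3 + 10)/6 = 24/6 = 4

Forward pass:
ES_Venue booking = 0; EF_Venue booking = 12
ES_Vendor contracts = 0; EF_Vendor contracts = 9
ES_Permits = 0; EF_Permits = 11
ES_Catering order = 11; EF_Catering order = 11+12 = 23
ES_AV setup = 9; EF_AV setup = 9+12 = 21
ES_Stage build = max(EF_Venue booking=12, EF_Catering order=23, EF_AV setup=21) = 23; EF_Stage build = 23+4 = 27
Expected project duration μ = 27 days. Critical path: Permits → Catering order → Stage build.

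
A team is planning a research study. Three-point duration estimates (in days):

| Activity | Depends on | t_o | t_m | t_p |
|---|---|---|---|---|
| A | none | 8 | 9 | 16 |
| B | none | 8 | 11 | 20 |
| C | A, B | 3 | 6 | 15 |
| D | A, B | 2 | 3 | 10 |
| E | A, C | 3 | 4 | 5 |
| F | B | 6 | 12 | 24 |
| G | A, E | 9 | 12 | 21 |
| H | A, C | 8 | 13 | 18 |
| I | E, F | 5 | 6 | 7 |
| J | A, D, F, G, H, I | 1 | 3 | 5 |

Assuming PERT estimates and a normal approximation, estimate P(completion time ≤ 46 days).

0.976

te_A = (8 + 4·9 + 16)/6 = 60/6 = 10; σ²_A = ((16−8)/6)² = 1.778
te_B = (8 + 4·11 + 20)/6 = 72/6 = 12; σ²_B = ((20−8)/6)² = 4.000
te_C = (3 + 4·6 + 15)/6 = 42/6 = 7; σ²_C = ((15−3)/6)² = 4.000
te_D = (2 + 4·3 + 10)/6 = 24/6 = 4; σ²_D = ((10−2)/6)² = 1.778
te_E = (3 + 4·4 + 5)/6 = 24/6 = 4; σ²_E = ((5−3)/6)² = 0.111
te_F = (6 + 4·12 + 24)/6 = 78/6 = 13; σ²_F = ((24−6)/6)² = 9.000
te_G = (9 + 4·12 + 21)/6 = 78/6 = 13; σ²_G = ((21−9)/6)² = 4.000
te_H = (8 + 4·13 + 18)/6 = 78/6 = 13; σ²_H = ((18−8)/6)² = 2.778
te_I = (5 + 4·6 + 7)/6 = 36/6 = 6; σ²_I = ((7−5)/6)² = 0.111
te_J = (1 + 4·3 + 5)/6 = 18/6 = 3; σ²_J = ((5−1)/6)² = 0.444

Forward pass:
ES_A = 0; EF_A = 10
ES_B = 0; EF_B = 12
ES_C = max(EF_A=10, EF_B=12) = 12; EF_C = 12+7 = 19
ES_D = max(EF_A=10, EF_B=12) = 12; EF_D = 12+4 = 16
ES_E = max(EF_A=10, EF_C=19) = 19; EF_E = 19+4 = 23
ES_F = 12; EF_F = 12+13 = 25
ES_G = max(EF_A=10, EF_E=23) = 23; EF_G = 23+13 = 36
ES_H = max(EF_A=10, EF_C=19) = 19; EF_H = 19+13 = 32
ES_I = max(EF_E=23, EF_F=25) = 25; EF_I = 25+6 = 31
ES_J = max(EF_A=10, EF_D=16, EF_F=25, EF_G=36, EF_H=32, EF_I=31) = 36; EF_J = 36+3 = 39
Expected project duration μ = 39 days. Critical path: B → C → E → G → J.

Variance along critical path = 4.000 + 4.000 + 0.111 + 4.000 + 0.444 = 12.556; σ = √12.556 = 3.543 days.
Z = (46 − 39) / 3.543 = 1.976
P(T ≤ 46) = Φ(1.976) ≈ 0.976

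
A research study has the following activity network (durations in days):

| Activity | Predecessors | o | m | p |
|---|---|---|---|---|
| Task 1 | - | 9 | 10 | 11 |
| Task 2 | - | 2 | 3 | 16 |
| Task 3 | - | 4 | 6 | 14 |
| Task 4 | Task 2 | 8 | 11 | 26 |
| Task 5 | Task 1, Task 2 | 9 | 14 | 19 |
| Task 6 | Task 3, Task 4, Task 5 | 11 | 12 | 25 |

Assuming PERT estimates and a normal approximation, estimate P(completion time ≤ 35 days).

te_Task 1 = (9 + 4·10 + 11)/6 = 60/6 = 10; σ²_Task 1 = ((11−9)/6)² = 0.111
te_Task 2 = (2 + 4·3 + 16)/6 = 30/6 = 5; σ²_Task 2 = ((16−2)/6)² = 5.444
te_Task 3 = (4 + 4·6 + 14)/6 = 42/6 = 7; σ²_Task 3 = ((14−4)/6)² = 2.778
te_Task 4 = (8 + 4·11 + 26)/6 = 78/6 = 13; σ²_Task 4 = ((26−8)/6)² = 9.000
te_Task 5 = (9 + 4·14 + 19)/6 = 84/6 = 14; σ²_Task 5 = ((19−9)/6)² = 2.778
te_Task 6 = (11 + 4·12 + 25)/6 = 84/6 = 14; σ²_Task 6 = ((25−11)/6)² = 5.444

Forward pass:
ES_Task 1 = 0; EF_Task 1 = 10
ES_Task 2 = 0; EF_Task 2 = 5
ES_Task 3 = 0; EF_Task 3 = 7
ES_Task 4 = 5; EF_Task 4 = 5+13 = 18
ES_Task 5 = max(EF_Task 1=10, EF_Task 2=5) = 10; EF_Task 5 = 10+14 = 24
ES_Task 6 = max(EF_Task 3=7, EF_Task 4=18, EF_Task 5=24) = 24; EF_Task 6 = 24+14 = 38
Expected project duration μ = 38 days. Critical path: Task 1 → Task 5 → Task 6.

Variance along critical path = 0.111 + 2.778 + 5.444 = 8.333; σ = √8.333 = 2.887 days.
Z = (35 − 38) / 2.887 = -1.039
P(T ≤ 35) = Φ(-1.039) ≈ 0.149

0.149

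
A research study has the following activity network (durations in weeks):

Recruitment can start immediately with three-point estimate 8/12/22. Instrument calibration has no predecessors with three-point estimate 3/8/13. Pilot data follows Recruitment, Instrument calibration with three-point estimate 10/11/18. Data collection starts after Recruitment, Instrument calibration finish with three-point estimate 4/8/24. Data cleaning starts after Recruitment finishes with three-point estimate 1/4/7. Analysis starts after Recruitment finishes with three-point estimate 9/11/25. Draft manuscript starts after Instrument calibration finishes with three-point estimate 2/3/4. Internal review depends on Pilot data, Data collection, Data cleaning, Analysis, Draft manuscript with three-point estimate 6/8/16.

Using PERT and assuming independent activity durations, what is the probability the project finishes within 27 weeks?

0.021

te_Recruitment = (8 + 4·12 + 22)/6 = 78/6 = 13; σ²_Recruitment = ((22−8)/6)² = 5.444
te_Instrument calibration = (3 + 4·8 + 13)/6 = 48/6 = 8; σ²_Instrument calibration = ((13−3)/6)² = 2.778
te_Pilot data = (10 + 4·11 + 18)/6 = 72/6 = 12; σ²_Pilot data = ((18−10)/6)² = 1.778
te_Data collection = (4 + 4·8 + 24)/6 = 60/6 = 10; σ²_Data collection = ((24−4)/6)² = 11.111
te_Data cleaning = (1 + 4·4 + 7)/6 = 24/6 = 4; σ²_Data cleaning = ((7−1)/6)² = 1.000
te_Analysis = (9 + 4·11 + 25)/6 = 78/6 = 13; σ²_Analysis = ((25−9)/6)² = 7.111
te_Draft manuscript = (2 + 4·3 + 4)/6 = 18/6 = 3; σ²_Draft manuscript = ((4−2)/6)² = 0.111
te_Internal review = (6 + 4·8 + 16)/6 = 54/6 = 9; σ²_Internal review = ((16−6)/6)² = 2.778

Forward pass:
ES_Recruitment = 0; EF_Recruitment = 13
ES_Instrument calibration = 0; EF_Instrument calibration = 8
ES_Pilot data = max(EF_Recruitment=13, EF_Instrument calibration=8) = 13; EF_Pilot data = 13+12 = 25
ES_Data collection = max(EF_Recruitment=13, EF_Instrument calibration=8) = 13; EF_Data collection = 13+10 = 23
ES_Data cleaning = 13; EF_Data cleaning = 13+4 = 17
ES_Analysis = 13; EF_Analysis = 13+13 = 26
ES_Draft manuscript = 8; EF_Draft manuscript = 8+3 = 11
ES_Internal review = max(EF_Pilot data=25, EF_Data collection=23, EF_Data cleaning=17, EF_Analysis=26, EF_Draft manuscript=11) = 26; EF_Internal review = 26+9 = 35
Expected project duration μ = 35 weeks. Critical path: Recruitment → Analysis → Internal review.

Variance along critical path = 5.444 + 7.111 + 2.778 = 15.333; σ = √15.333 = 3.916 weeks.
Z = (27 − 35) / 3.916 = -2.043
P(T ≤ 27) = Φ(-2.043) ≈ 0.021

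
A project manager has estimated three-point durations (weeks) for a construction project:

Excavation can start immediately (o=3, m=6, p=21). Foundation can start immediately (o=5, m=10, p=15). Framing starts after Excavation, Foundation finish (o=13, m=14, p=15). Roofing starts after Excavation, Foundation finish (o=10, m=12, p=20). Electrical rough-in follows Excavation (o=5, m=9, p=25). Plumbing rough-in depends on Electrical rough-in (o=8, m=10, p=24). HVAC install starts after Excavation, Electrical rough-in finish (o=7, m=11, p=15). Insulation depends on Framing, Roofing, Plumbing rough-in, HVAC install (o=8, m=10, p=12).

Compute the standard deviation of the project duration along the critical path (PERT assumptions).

te_Excavation = (3 + 4·6 + 21)/6 = 48/6 = 8; σ²_Excavation = ((21−3)/6)² = 9.000
te_Foundation = (5 + 4·10 + 15)/6 = 60/6 = 10; σ²_Foundation = ((15−5)/6)² = 2.778
te_Framing = (13 + 4·14 + 15)/6 = 84/6 = 14; σ²_Framing = ((15−13)/6)² = 0.111
te_Roofing = (10 + 4·12 + 20)/6 = 78/6 = 13; σ²_Roofing = ((20−10)/6)² = 2.778
te_Electrical rough-in = (5 + 4·9 + 25)/6 = 66/6 = 11; σ²_Electrical rough-in = ((25−5)/6)² = 11.111
te_Plumbing rough-in = (8 + 4·10 + 24)/6 = 72/6 = 12; σ²_Plumbing rough-in = ((24−8)/6)² = 7.111
te_HVAC install = (7 + 4·11 + 15)/6 = 66/6 = 11; σ²_HVAC install = ((15−7)/6)² = 1.778
te_Insulation = (8 + 4·10 + 12)/6 = 60/6 = 10; σ²_Insulation = ((12−8)/6)² = 0.444

Forward pass:
ES_Excavation = 0; EF_Excavation = 8
ES_Foundation = 0; EF_Foundation = 10
ES_Framing = max(EF_Excavation=8, EF_Foundation=10) = 10; EF_Framing = 10+14 = 24
ES_Roofing = max(EF_Excavation=8, EF_Foundation=10) = 10; EF_Roofing = 10+13 = 23
ES_Electrical rough-in = 8; EF_Electrical rough-in = 8+11 = 19
ES_Plumbing rough-in = 19; EF_Plumbing rough-in = 19+12 = 31
ES_HVAC install = max(EF_Excavation=8, EF_Electrical rough-in=19) = 19; EF_HVAC install = 19+11 = 30
ES_Insulation = max(EF_Framing=24, EF_Roofing=23, EF_Plumbing rough-in=31, EF_HVAC install=30) = 31; EF_Insulation = 31+10 = 41
Expected project duration μ = 41 weeks. Critical path: Excavation → Electrical rough-in → Plumbing rough-in → Insulation.

Variance along critical path = 9.000 + 11.111 + 7.111 + 0.444 = 27.667
σ = √27.667 = 5.260 weeks

5.26 weeks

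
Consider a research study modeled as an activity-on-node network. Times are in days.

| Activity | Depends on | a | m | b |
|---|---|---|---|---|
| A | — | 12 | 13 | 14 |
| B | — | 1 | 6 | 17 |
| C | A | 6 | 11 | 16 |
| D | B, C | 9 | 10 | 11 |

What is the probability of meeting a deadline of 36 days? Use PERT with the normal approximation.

te_A = (12 + 4·13 + 14)/6 = 78/6 = 13; σ²_A = ((14−12)/6)² = 0.111
te_B = (1 + 4·6 + 17)/6 = 42/6 = 7; σ²_B = ((17−1)/6)² = 7.111
te_C = (6 + 4·11 + 16)/6 = 66/6 = 11; σ²_C = ((16−6)/6)² = 2.778
te_D = (9 + 4·10 + 11)/6 = 60/6 = 10; σ²_D = ((11−9)/6)² = 0.111

Forward pass:
ES_A = 0; EF_A = 13
ES_B = 0; EF_B = 7
ES_C = 13; EF_C = 13+11 = 24
ES_D = max(EF_B=7, EF_C=24) = 24; EF_D = 24+10 = 34
Expected project duration μ = 34 days. Critical path: A → C → D.

Variance along critical path = 0.111 + 2.778 + 0.111 = 3.000; σ = √3.000 = 1.732 days.
Z = (36 − 34) / 1.732 = 1.155
P(T ≤ 36) = Φ(1.155) ≈ 0.876

0.876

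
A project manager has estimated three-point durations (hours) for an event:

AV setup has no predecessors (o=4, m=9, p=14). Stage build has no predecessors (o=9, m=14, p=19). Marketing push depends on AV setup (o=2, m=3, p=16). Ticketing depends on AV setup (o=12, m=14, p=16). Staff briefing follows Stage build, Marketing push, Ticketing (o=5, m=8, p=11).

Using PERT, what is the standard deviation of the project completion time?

2.05 hours

te_AV setup = (4 + 4·9 + 14)/6 = 54/6 = 9; σ²_AV setup = ((14−4)/6)² = 2.778
te_Stage build = (9 + 4·14 + 19)/6 = 84/6 = 14; σ²_Stage build = ((19−9)/6)² = 2.778
te_Marketing push = (2 + 4·3 + 16)/6 = 30/6 = 5; σ²_Marketing push = ((16−2)/6)² = 5.444
te_Ticketing = (12 + 4·14 + 16)/6 = 84/6 = 14; σ²_Ticketing = ((16−12)/6)² = 0.444
te_Staff briefing = (5 + 4·8 + 11)/6 = 48/6 = 8; σ²_Staff briefing = ((11−5)/6)² = 1.000

Forward pass:
ES_AV setup = 0; EF_AV setup = 9
ES_Stage build = 0; EF_Stage build = 14
ES_Marketing push = 9; EF_Marketing push = 9+5 = 14
ES_Ticketing = 9; EF_Ticketing = 9+14 = 23
ES_Staff briefing = max(EF_Stage build=14, EF_Marketing push=14, EF_Ticketing=23) = 23; EF_Staff briefing = 23+8 = 31
Expected project duration μ = 31 hours. Critical path: AV setup → Ticketing → Staff briefing.

Variance along critical path = 2.778 + 0.444 + 1.000 = 4.222
σ = √4.222 = 2.055 hours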